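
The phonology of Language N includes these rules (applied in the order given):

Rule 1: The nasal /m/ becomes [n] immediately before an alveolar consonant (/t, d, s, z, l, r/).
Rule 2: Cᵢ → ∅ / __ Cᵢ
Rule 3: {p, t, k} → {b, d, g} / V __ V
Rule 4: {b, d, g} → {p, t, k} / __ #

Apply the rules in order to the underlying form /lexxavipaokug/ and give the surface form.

lexavibaoguk

Rule 1 (nasal place assimilation): no segment meets the environment; /lexxavipaokug/ is unchanged.
Rule 2 (degemination): /xx/ is a geminate; the first /x/ deletes. /lexxavipaokug/ → lexavipaokug.
Rule 3 (intervocalic voicing): /p/ is a voiceless stop between vowels /i/ and /a/, so it voices to [b]. /k/ is a voiceless stop between vowels /o/ and /u/, so it voices to [g]. /lexavipaokug/ → lexavibaogug.
Rule 4 (final devoicing): /g/ is a voiced stop in word-final position, so it devoices to [k]. /lexavibaogug/ → lexavibaoguk.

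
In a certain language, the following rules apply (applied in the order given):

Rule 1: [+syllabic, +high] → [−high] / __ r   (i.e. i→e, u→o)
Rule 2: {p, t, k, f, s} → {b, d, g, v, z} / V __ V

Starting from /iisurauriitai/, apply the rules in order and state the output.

iizoraoriidai

Rule 1 (pre-rhotic lowering): /u/ is a high vowel immediately before /r/, so it lowers to [o]. /u/ is a high vowel immediately before /r/, so it lowers to [o]. /iisurauriitai/ → iisoraoriitai.
Rule 2 (intervocalic voicing): /s/ is a voiceless obstruent between vowels /i/ and /o/, so it voices to [z]. /t/ is a voiceless obstruent between vowels /i/ and /a/, so it voices to [d]. /iisoraoriitai/ → iizoraoriidai.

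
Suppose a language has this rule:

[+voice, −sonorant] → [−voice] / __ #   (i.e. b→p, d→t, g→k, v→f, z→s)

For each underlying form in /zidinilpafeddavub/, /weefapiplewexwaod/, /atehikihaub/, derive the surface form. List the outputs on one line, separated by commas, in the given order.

/zidinilpafeddavub/: /b/ is a voiced obstruent in word-final position, so it devoices to [p]. → [zidinilpafeddavup].
/weefapiplewexwaod/: /d/ is a voiced obstruent in word-final position, so it devoices to [t]. → [weefapiplewexwaot].
/atehikihaub/: /b/ is a voiced obstruent in word-final position, so it devoices to [p]. → [atehikihaup].

zidinilpafeddavup, weefapiplewexwaot, atehikihaup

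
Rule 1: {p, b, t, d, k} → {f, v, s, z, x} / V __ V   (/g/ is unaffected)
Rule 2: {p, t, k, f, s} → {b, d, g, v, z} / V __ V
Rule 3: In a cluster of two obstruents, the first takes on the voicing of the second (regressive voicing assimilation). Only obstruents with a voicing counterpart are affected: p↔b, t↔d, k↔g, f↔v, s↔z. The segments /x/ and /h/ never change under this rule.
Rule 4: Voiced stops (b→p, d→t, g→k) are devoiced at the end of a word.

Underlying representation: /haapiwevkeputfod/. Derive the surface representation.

Rule 1 (intervocalic spirantization): /p/ is a stop between vowels /a/ and /i/, so it spirantizes to the fricative [f]. /p/ is a stop between vowels /e/ and /u/, so it spirantizes to the fricative [f]. /haapiwevkeputfod/ → haafiwevkefutfod.
Rule 2 (intervocalic voicing): /f/ is a voiceless obstruent between vowels /a/ and /i/, so it voices to [v]. /f/ is a voiceless obstruent between vowels /e/ and /u/, so it voices to [v]. /haafiwevkefutfod/ → haaviwevkevutfod.
Rule 3 (regressive voicing assimilation): /v/ precedes the voiceless obstruent /k/, so it devoices to [f] by assimilation. /haaviwevkevutfod/ → haaviwefkevutfod.
Rule 4 (final devoicing): /d/ is a voiced stop in word-final position, so it devoices to [t]. /haaviwefkevutfod/ → haaviwefkevutfot.

haaviwefkevutfot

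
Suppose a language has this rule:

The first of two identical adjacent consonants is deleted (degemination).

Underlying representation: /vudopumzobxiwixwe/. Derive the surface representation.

No segment of /vudopumzobxiwixwe/ meets the structural description of the rule, so the form surfaces unchanged.

vudopumzobxiwixwe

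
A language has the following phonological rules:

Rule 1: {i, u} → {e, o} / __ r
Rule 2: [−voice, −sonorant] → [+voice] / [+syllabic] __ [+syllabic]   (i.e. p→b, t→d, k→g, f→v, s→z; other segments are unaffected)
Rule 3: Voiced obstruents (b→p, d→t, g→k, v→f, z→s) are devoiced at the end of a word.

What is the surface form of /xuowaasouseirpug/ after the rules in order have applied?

xuowaazouzeerpuk

Rule 1 (pre-rhotic lowering): /i/ is a high vowel immediately before /r/, so it lowers to [e]. /xuowaasouseirpug/ → xuowaasouseerpug.
Rule 2 (intervocalic voicing): /s/ is a voiceless obstruent between vowels /a/ and /o/, so it voices to [z]. /s/ is a voiceless obstruent between vowels /u/ and /e/, so it voices to [z]. /xuowaasouseerpug/ → xuowaazouzeerpug.
Rule 3 (final devoicing): /g/ is a voiced obstruent in word-final position, so it devoices to [k]. /xuowaazouzeerpug/ → xuowaazouzeerpuk.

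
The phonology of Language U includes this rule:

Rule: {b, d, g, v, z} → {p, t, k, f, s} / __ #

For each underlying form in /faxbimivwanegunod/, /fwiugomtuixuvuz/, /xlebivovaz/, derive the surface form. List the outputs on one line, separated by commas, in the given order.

faxbimivwanegunot, fwiugomtuixuvus, xlebivovas

/faxbimivwanegunod/: /d/ is a voiced obstruent in word-final position, so it devoices to [t]. → [faxbimivwanegunot].
/fwiugomtuixuvuz/: /z/ is a voiced obstruent in word-final position, so it devoices to [s]. → [fwiugomtuixuvus].
/xlebivovaz/: /z/ is a voiced obstruent in word-final position, so it devoices to [s]. → [xlebivovas].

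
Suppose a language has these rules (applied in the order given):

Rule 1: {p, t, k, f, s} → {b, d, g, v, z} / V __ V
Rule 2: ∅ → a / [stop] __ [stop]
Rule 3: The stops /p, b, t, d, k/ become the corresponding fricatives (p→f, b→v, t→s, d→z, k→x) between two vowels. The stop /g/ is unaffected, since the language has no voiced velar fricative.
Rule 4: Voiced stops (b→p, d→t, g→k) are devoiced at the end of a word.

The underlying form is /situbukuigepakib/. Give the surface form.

Rule 1 (intervocalic voicing): /t/ is a voiceless obstruent between vowels /i/ and /u/, so it voices to [d]. /k/ is a voiceless obstruent between vowels /u/ and /u/, so it voices to [g]. /p/ is a voiceless obstruent between vowels /e/ and /a/, so it voices to [b]. /k/ is a voiceless obstruent between vowels /a/ and /i/, so it voices to [g]. /situbukuigepakib/ → sidubuguigebagib.
Rule 2 (stop-cluster a-epenthesis): no segment meets the environment; /sidubuguigebagib/ is unchanged.
Rule 3 (intervocalic spirantization): /d/ is a stop between vowels /i/ and /u/, so it spirantizes to the fricative [z]. /b/ is a stop between vowels /u/ and /u/, so it spirantizes to the fricative [v]. /b/ is a stop between vowels /e/ and /a/, so it spirantizes to the fricative [v]. /sidubuguigebagib/ → sizuvuguigevagib.
Rule 4 (final devoicing): /b/ is a voiced stop in word-final position, so it devoices to [p]. /sizuvuguigevagib/ → sizuvuguigevagip.

sizuvuguigevagip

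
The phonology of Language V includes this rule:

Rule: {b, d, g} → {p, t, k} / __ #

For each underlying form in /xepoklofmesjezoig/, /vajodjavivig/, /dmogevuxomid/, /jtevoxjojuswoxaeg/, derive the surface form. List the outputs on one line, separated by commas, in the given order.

/xepoklofmesjezoig/: /g/ is a voiced stop in word-final position, so it devoices to [k]. → [xepoklofmesjezoik].
/vajodjavivig/: /g/ is a voiced stop in word-final position, so it devoices to [k]. → [vajodjavivik].
/dmogevuxomid/: /d/ is a voiced stop in word-final position, so it devoices to [t]. → [dmogevuxomit].
/jtevoxjojuswoxaeg/: /g/ is a voiced stop in word-final position, so it devoices to [k]. → [jtevoxjojuswoxaek].

xepoklofmesjezoik, vajodjavivik, dmogevuxomit, jtevoxjojuswoxaek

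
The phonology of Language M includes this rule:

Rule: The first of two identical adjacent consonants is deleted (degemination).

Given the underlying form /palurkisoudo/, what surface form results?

palurkisoudo

No segment of /palurkisoudo/ meets the structural description of the rule, so the form surfaces unchanged.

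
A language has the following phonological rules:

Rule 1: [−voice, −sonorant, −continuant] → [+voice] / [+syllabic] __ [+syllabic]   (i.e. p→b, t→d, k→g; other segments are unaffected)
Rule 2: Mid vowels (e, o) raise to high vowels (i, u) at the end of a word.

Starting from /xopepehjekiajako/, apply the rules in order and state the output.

Rule 1 (intervocalic voicing): /p/ is a voiceless stop between vowels /o/ and /e/, so it voices to [b]. /p/ is a voiceless stop between vowels /e/ and /e/, so it voices to [b]. /k/ is a voiceless stop between vowels /e/ and /i/, so it voices to [g]. /k/ is a voiceless stop between vowels /a/ and /o/, so it voices to [g]. /xopepehjekiajako/ → xobebehjegiajago.
Rule 2 (final vowel raising): /o/ is a mid vowel in word-final position, so it raises to [u]. /xobebehjegiajago/ → xobebehjegiajagu.

xobebehjegiajagu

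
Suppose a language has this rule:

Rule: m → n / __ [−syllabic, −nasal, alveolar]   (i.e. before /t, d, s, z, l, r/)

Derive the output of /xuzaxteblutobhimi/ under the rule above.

xuzaxteblutobhimi

No segment of /xuzaxteblutobhimi/ meets the structural description of the rule, so the form surfaces unchanged.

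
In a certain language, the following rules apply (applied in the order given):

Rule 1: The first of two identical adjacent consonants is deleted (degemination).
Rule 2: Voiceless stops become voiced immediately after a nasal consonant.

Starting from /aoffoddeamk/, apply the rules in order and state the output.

aofodeamg

Rule 1 (degemination): /ff/ is a geminate; the first /f/ deletes. /dd/ is a geminate; the first /d/ deletes. /aoffoddeamk/ → aofodeamk.
Rule 2 (post-nasal voicing): /k/ is a voiceless stop immediately after the nasal /m/, so it voices to [g]. /aofodeamk/ → aofodeamg.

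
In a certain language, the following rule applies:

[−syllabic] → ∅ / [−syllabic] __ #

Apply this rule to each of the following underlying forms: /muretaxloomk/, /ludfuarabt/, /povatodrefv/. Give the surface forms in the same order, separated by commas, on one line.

muretaxloom, ludfuarab, povatodref

/muretaxloomk/: /k/ is the second consonant of a word-final cluster /mk/, so it deletes. → [muretaxloom].
/ludfuarabt/: /t/ is the second consonant of a word-final cluster /bt/, so it deletes. → [ludfuarab].
/povatodrefv/: /v/ is the second consonant of a word-final cluster /fv/, so it deletes. → [povatodref].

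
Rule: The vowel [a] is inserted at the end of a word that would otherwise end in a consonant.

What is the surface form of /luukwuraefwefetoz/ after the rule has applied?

luukwuraefwefetoza

the form ends in the consonant /z/, so [a] is inserted word-finally.
Surface form: [luukwuraefwefetoza].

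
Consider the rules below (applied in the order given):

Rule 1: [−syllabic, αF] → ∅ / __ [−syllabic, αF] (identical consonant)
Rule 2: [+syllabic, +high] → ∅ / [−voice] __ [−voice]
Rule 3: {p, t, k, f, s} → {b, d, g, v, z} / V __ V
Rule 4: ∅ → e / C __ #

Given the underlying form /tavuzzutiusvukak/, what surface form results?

tavuzudiusvugake

Rule 1 (degemination): /zz/ is a geminate; the first /z/ deletes. /tavuzzutiusvukak/ → tavuzutiusvukak.
Rule 2 (high vowel syncope): no segment meets the environment; /tavuzutiusvukak/ is unchanged.
Rule 3 (intervocalic voicing): /t/ is a voiceless obstruent between vowels /u/ and /i/, so it voices to [d]. /k/ is a voiceless obstruent between vowels /u/ and /a/, so it voices to [g]. /tavuzutiusvukak/ → tavuzudiusvugak.
Rule 4 (final e-epenthesis): the form ends in the consonant /k/, so [e] is inserted word-finally. /tavuzudiusvugak/ → tavuzudiusvugake.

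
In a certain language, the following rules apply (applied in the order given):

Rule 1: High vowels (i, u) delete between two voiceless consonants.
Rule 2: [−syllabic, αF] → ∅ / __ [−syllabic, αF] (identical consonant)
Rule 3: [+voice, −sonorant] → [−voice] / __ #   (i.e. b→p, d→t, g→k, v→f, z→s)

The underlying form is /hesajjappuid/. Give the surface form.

hesajapuit

Rule 1 (high vowel syncope): no segment meets the environment; /hesajjappuid/ is unchanged.
Rule 2 (degemination): /jj/ is a geminate; the first /j/ deletes. /pp/ is a geminate; the first /p/ deletes. /hesajjappuid/ → hesajapuid.
Rule 3 (final devoicing): /d/ is a voiced obstruent in word-final position, so it devoices to [t]. /hesajapuid/ → hesajapuit.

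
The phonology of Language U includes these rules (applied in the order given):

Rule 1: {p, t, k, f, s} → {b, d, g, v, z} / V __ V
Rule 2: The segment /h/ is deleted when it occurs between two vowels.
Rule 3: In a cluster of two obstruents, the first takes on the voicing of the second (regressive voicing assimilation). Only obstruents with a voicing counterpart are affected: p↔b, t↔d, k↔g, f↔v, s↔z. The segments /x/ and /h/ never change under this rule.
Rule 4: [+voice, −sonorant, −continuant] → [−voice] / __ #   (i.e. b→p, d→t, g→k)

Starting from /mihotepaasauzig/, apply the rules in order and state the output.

miodebaazauzik

Rule 1 (intervocalic voicing): /t/ is a voiceless obstruent between vowels /o/ and /e/, so it voices to [d]. /p/ is a voiceless obstruent between vowels /e/ and /a/, so it voices to [b]. /s/ is a voiceless obstruent between vowels /a/ and /a/, so it voices to [z]. /mihotepaasauzig/ → mihodebaazauzig.
Rule 2 (intervocalic h-deletion): /h/ occurs between vowels /i/ and /o/, so it deletes. /mihodebaazauzig/ → miodebaazauzig.
Rule 3 (regressive voicing assimilation): no segment meets the environment; /miodebaazauzig/ is unchanged.
Rule 4 (final devoicing): /g/ is a voiced stop in word-final position, so it devoices to [k]. /miodebaazauzig/ → miodebaazauzik.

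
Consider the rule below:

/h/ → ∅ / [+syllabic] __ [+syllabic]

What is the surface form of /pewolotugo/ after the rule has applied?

pewolotugo

No segment of /pewolotugo/ meets the structural description of the rule, so the form surfaces unchanged.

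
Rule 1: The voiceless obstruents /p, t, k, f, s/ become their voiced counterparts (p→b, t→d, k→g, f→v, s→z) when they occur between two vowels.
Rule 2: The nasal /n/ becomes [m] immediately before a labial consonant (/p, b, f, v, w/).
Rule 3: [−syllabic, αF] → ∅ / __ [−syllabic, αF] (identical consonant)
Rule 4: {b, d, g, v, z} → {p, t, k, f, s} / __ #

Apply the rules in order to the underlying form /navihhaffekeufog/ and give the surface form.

navihafegeuvok

Rule 1 (intervocalic voicing): /k/ is a voiceless obstruent between vowels /e/ and /e/, so it voices to [g]. /f/ is a voiceless obstruent between vowels /u/ and /o/, so it voices to [v]. /navihhaffekeufog/ → navihhaffegeuvog.
Rule 2 (nasal place assimilation): no segment meets the environment; /navihhaffegeuvog/ is unchanged.
Rule 3 (degemination): /hh/ is a geminate; the first /h/ deletes. /ff/ is a geminate; the first /f/ deletes. /navihhaffegeuvog/ → navihafegeuvog.
Rule 4 (final devoicing): /g/ is a voiced obstruent in word-final position, so it devoices to [k]. /navihafegeuvog/ → navihafegeuvok.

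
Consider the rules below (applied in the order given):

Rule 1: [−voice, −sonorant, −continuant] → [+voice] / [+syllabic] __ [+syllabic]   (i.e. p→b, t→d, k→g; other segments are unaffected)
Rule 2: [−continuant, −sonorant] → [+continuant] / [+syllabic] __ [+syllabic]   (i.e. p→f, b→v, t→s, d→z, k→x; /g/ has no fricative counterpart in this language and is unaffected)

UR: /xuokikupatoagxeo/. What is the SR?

Rule 1 (intervocalic voicing): /k/ is a voiceless stop between vowels /o/ and /i/, so it voices to [g]. /k/ is a voiceless stop between vowels /i/ and /u/, so it voices to [g]. /p/ is a voiceless stop between vowels /u/ and /a/, so it voices to [b]. /t/ is a voiceless stop between vowels /a/ and /o/, so it voices to [d]. /xuokikupatoagxeo/ → xuogigubadoagxeo.
Rule 2 (intervocalic spirantization): /b/ is a stop between vowels /u/ and /a/, so it spirantizes to the fricative [v]. /d/ is a stop between vowels /a/ and /o/, so it spirantizes to the fricative [z]. /xuogigubadoagxeo/ → xuogiguvazoagxeo.

xuogiguvazoagxeo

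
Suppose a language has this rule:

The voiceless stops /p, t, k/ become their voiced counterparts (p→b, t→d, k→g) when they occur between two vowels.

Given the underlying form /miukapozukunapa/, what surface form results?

/k/ is a voiceless stop between vowels /u/ and /a/, so it voices to [g].
/p/ is a voiceless stop between vowels /a/ and /o/, so it voices to [b].
/k/ is a voiceless stop between vowels /u/ and /u/, so it voices to [g].
/p/ is a voiceless stop between vowels /a/ and /a/, so it voices to [b].
Surface form: [miugabozugunaba].

miugabozugunaba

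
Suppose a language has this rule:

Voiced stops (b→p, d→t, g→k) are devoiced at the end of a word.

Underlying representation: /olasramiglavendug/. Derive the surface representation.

Scanning /olasramiglavendug/: /g/ at position 9 is not in the conditioning environment; /d/ at position 15 is not in the conditioning environment; /g/ is a voiced stop in word-final position, so it devoices to [k].
Result: [olasramiglavenduk].

olasramiglavenduk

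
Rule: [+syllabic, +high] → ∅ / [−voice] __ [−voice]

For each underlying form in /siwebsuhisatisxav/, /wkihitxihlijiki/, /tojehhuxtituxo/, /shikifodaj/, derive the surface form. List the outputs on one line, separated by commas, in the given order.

/siwebsuhisatisxav/: /u/ is a high vowel flanked by voiceless consonants /s/ and /h/, so it deletes. /i/ is a high vowel flanked by voiceless consonants /h/ and /s/, so it deletes. /i/ is a high vowel flanked by voiceless consonants /t/ and /s/, so it deletes. → [siwebshsatsxav].
/wkihitxihlijiki/: /i/ is a high vowel flanked by voiceless consonants /k/ and /h/, so it deletes. /i/ is a high vowel flanked by voiceless consonants /h/ and /t/, so it deletes. /i/ is a high vowel flanked by voiceless consonants /x/ and /h/, so it deletes. → [wkhtxhlijiki].
/tojehhuxtituxo/: /u/ is a high vowel flanked by voiceless consonants /h/ and /x/, so it deletes. /i/ is a high vowel flanked by voiceless consonants /t/ and /t/, so it deletes. /u/ is a high vowel flanked by voiceless consonants /t/ and /x/, so it deletes. → [tojehhxttxo].
/shikifodaj/: /i/ is a high vowel flanked by voiceless consonants /h/ and /k/, so it deletes. /i/ is a high vowel flanked by voiceless consonants /k/ and /f/, so it deletes. → [shkfodaj].

siwebshsatsxav, wkhtxhlijiki, tojehhxttxo, shkfodaj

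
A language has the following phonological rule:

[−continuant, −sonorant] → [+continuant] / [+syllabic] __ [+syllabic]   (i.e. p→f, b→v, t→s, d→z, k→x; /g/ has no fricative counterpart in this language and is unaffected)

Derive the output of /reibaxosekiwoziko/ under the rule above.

reivaxosexiwozixo

/b/ is a stop between vowels /i/ and /a/, so it spirantizes to the fricative [v].
/k/ is a stop between vowels /e/ and /i/, so it spirantizes to the fricative [x].
/k/ is a stop between vowels /i/ and /o/, so it spirantizes to the fricative [x].
Surface form: [reivaxosexiwozixo].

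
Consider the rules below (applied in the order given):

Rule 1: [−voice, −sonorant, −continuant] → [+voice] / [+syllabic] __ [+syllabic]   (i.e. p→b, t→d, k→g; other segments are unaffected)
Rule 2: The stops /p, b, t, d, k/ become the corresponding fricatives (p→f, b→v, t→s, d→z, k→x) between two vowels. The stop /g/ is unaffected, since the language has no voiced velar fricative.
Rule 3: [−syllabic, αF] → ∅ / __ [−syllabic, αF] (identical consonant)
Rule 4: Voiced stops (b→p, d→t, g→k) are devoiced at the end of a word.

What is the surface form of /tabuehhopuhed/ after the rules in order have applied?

tavuehovuhet

Rule 1 (intervocalic voicing): /p/ is a voiceless stop between vowels /o/ and /u/, so it voices to [b]. /tabuehhopuhed/ → tabuehhobuhed.
Rule 2 (intervocalic spirantization): /b/ is a stop between vowels /a/ and /u/, so it spirantizes to the fricative [v]. /b/ is a stop between vowels /o/ and /u/, so it spirantizes to the fricative [v]. /tabuehhobuhed/ → tavuehhovuhed.
Rule 3 (degemination): /hh/ is a geminate; the first /h/ deletes. /tavuehhovuhed/ → tavuehovuhed.
Rule 4 (final devoicing): /d/ is a voiced stop in word-final position, so it devoices to [t]. /tavuehovuhed/ → tavuehovuhet.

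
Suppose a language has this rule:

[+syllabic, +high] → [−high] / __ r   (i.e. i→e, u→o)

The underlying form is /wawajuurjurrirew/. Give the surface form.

wawajuorjorrerew

/u/ is a high vowel immediately before /r/, so it lowers to [o].
/u/ is a high vowel immediately before /r/, so it lowers to [o].
/i/ is a high vowel immediately before /r/, so it lowers to [e].
The other instance of /u/ does not occur in the required environment and remains unchanged.
Surface form: [wawajuorjorrerew].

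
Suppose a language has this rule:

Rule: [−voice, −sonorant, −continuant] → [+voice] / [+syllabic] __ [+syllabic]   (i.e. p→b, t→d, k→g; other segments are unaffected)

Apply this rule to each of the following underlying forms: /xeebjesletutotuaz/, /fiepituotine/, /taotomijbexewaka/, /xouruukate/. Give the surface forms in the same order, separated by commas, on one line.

xeebjesledudoduaz, fiebiduodine, taodomijbexewaga, xouruugade

/xeebjesletutotuaz/: /t/ is a voiceless stop between vowels /e/ and /u/, so it voices to [d]. /t/ is a voiceless stop between vowels /u/ and /o/, so it voices to [d]. /t/ is a voiceless stop between vowels /o/ and /u/, so it voices to [d]. → [xeebjesledudoduaz].
/fiepituotine/: /p/ is a voiceless stop between vowels /e/ and /i/, so it voices to [b]. /t/ is a voiceless stop between vowels /i/ and /u/, so it voices to [d]. /t/ is a voiceless stop between vowels /o/ and /i/, so it voices to [d]. → [fiebiduodine].
/taotomijbexewaka/: /t/ is a voiceless stop between vowels /o/ and /o/, so it voices to [d]. /k/ is a voiceless stop between vowels /a/ and /a/, so it voices to [g]. → [taodomijbexewaga].
/xouruukate/: /k/ is a voiceless stop between vowels /u/ and /a/, so it voices to [g]. /t/ is a voiceless stop between vowels /a/ and /e/, so it voices to [d]. → [xouruugade].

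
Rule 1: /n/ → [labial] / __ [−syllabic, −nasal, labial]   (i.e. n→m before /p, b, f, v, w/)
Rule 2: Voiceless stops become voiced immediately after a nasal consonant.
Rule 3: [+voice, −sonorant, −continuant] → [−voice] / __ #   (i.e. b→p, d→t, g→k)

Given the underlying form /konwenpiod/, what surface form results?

komwembiot

Rule 1 (nasal place assimilation): /n/ precedes the labial consonant /w/, so it assimilates in place to [m]. /n/ precedes the labial consonant /p/, so it assimilates in place to [m]. /konwenpiod/ → komwempiod.
Rule 2 (post-nasal voicing): /p/ is a voiceless stop immediately after the nasal /m/, so it voices to [b]. /komwempiod/ → komwembiod.
Rule 3 (final devoicing): /d/ is a voiced stop in word-final position, so it devoices to [t]. /komwembiod/ → komwembiot.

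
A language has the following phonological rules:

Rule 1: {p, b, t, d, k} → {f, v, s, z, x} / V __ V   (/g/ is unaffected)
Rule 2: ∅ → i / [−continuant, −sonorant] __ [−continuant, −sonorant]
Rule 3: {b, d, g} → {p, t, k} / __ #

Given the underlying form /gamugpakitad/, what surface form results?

Rule 1 (intervocalic spirantization): /k/ is a stop between vowels /a/ and /i/, so it spirantizes to the fricative [x]. /t/ is a stop between vowels /i/ and /a/, so it spirantizes to the fricative [s]. /gamugpakitad/ → gamugpaxisad.
Rule 2 (stop-cluster i-epenthesis): /g/ and /p/ form a stop–stop cluster, so [i] is inserted between them. /gamugpaxisad/ → gamugipaxisad.
Rule 3 (final devoicing): /d/ is a voiced stop in word-final position, so it devoices to [t]. /gamugipaxisad/ → gamugipaxisat.

gamugipaxisat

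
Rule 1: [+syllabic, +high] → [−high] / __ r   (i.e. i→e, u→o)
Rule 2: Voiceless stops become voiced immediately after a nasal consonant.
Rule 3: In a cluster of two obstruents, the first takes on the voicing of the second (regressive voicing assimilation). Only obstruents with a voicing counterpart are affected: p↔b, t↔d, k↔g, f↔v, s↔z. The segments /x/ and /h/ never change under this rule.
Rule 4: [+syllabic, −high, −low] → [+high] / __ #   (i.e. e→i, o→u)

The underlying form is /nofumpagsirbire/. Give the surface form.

Rule 1 (pre-rhotic lowering): /i/ is a high vowel immediately before /r/, so it lowers to [e]. /i/ is a high vowel immediately before /r/, so it lowers to [e]. /nofumpagsirbire/ → nofumpagserbere.
Rule 2 (post-nasal voicing): /p/ is a voiceless stop immediately after the nasal /m/, so it voices to [b]. /nofumpagserbere/ → nofumbagserbere.
Rule 3 (regressive voicing assimilation): /g/ precedes the voiceless obstruent /s/, so it devoices to [k] by assimilation. /nofumbagserbere/ → nofumbakserbere.
Rule 4 (final vowel raising): /e/ is a mid vowel in word-final position, so it raises to [i]. /nofumbakserbere/ → nofumbakserberi.

nofumbakserberi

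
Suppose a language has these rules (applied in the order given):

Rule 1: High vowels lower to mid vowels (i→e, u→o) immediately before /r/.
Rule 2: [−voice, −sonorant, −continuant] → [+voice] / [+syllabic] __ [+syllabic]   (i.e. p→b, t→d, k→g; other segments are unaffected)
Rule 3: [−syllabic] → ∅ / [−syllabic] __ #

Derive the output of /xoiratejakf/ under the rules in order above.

Rule 1 (pre-rhotic lowering): /i/ is a high vowel immediately before /r/, so it lowers to [e]. /xoiratejakf/ → xoeratejakf.
Rule 2 (intervocalic voicing): /t/ is a voiceless stop between vowels /a/ and /e/, so it voices to [d]. /xoeratejakf/ → xoeradejakf.
Rule 3 (final cluster simplification): /f/ is the second consonant of a word-final cluster /kf/, so it deletes. /xoeradejakf/ → xoeradejak.

xoeradejak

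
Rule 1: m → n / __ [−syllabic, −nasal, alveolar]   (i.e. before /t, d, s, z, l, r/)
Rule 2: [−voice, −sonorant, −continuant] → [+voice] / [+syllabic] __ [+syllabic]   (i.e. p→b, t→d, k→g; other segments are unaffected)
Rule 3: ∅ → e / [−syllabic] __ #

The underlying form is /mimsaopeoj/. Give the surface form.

Rule 1 (nasal place assimilation): /m/ precedes the alveolar consonant /s/, so it assimilates in place to [n]. /mimsaopeoj/ → minsaopeoj.
Rule 2 (intervocalic voicing): /p/ is a voiceless stop between vowels /o/ and /e/, so it voices to [b]. /minsaopeoj/ → minsaobeoj.
Rule 3 (final e-epenthesis): the form ends in the consonant /j/, so [e] is inserted word-finally. /minsaobeoj/ → minsaobeoje.

minsaobeoje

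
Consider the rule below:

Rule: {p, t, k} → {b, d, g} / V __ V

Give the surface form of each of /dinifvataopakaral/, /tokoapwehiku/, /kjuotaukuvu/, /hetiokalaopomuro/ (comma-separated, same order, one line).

dinifvadaobagaral, togoapwehigu, kjuodauguvu, hediogalaobomuro

/dinifvataopakaral/: /t/ is a voiceless stop between vowels /a/ and /a/, so it voices to [d]. /p/ is a voiceless stop between vowels /o/ and /a/, so it voices to [b]. /k/ is a voiceless stop between vowels /a/ and /a/, so it voices to [g]. → [dinifvadaobagaral].
/tokoapwehiku/: /k/ is a voiceless stop between vowels /o/ and /o/, so it voices to [g]. /k/ is a voiceless stop between vowels /i/ and /u/, so it voices to [g]. → [togoapwehigu].
/kjuotaukuvu/: /t/ is a voiceless stop between vowels /o/ and /a/, so it voices to [d]. /k/ is a voiceless stop between vowels /u/ and /u/, so it voices to [g]. → [kjuodauguvu].
/hetiokalaopomuro/: /t/ is a voiceless stop between vowels /e/ and /i/, so it voices to [d]. /k/ is a voiceless stop between vowels /o/ and /a/, so it voices to [g]. /p/ is a voiceless stop between vowels /o/ and /o/, so it voices to [b]. → [hediogalaobomuro].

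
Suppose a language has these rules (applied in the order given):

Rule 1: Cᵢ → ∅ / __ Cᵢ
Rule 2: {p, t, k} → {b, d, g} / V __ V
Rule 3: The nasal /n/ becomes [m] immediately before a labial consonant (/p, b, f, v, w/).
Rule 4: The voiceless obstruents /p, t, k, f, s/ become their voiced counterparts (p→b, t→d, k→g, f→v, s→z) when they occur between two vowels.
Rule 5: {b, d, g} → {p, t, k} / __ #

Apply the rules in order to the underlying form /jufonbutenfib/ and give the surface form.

Rule 1 (degemination): no segment meets the environment; /jufonbutenfib/ is unchanged.
Rule 2 (intervocalic voicing): /t/ is a voiceless stop between vowels /u/ and /e/, so it voices to [d]. /jufonbutenfib/ → jufonbudenfib.
Rule 3 (nasal place assimilation): /n/ precedes the labial consonant /b/, so it assimilates in place to [m]. /n/ precedes the labial consonant /f/, so it assimilates in place to [m]. /jufonbudenfib/ → jufombudemfib.
Rule 4 (intervocalic voicing): /f/ is a voiceless obstruent between vowels /u/ and /o/, so it voices to [v]. /jufombudemfib/ → juvombudemfib.
Rule 5 (final devoicing): /b/ is a voiced stop in word-final position, so it devoices to [p]. /juvombudemfib/ → juvombudemfip.

juvombudemfip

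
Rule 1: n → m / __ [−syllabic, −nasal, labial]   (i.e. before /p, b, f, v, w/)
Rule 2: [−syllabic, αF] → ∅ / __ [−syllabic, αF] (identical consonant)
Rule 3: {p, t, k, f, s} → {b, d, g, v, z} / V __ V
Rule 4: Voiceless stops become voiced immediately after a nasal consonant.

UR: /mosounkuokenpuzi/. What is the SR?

mozounguogembuzi

Rule 1 (nasal place assimilation): /n/ precedes the labial consonant /p/, so it assimilates in place to [m]. /mosounkuokenpuzi/ → mosounkuokempuzi.
Rule 2 (degemination): no segment meets the environment; /mosounkuokempuzi/ is unchanged.
Rule 3 (intervocalic voicing): /s/ is a voiceless obstruent between vowels /o/ and /o/, so it voices to [z]. /k/ is a voiceless obstruent between vowels /o/ and /e/, so it voices to [g]. /mosounkuokempuzi/ → mozounkuogempuzi.
Rule 4 (post-nasal voicing): /k/ is a voiceless stop immediately after the nasal /n/, so it voices to [g]. /p/ is a voiceless stop immediately after the nasal /m/, so it voices to [b]. /mozounkuogempuzi/ → mozounguogembuzi.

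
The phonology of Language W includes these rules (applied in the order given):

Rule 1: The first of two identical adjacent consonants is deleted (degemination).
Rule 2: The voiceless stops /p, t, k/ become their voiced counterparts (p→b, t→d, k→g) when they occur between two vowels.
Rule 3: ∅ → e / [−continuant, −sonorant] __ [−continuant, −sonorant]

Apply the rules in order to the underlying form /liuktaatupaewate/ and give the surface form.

Rule 1 (degemination): no segment meets the environment; /liuktaatupaewate/ is unchanged.
Rule 2 (intervocalic voicing): /t/ is a voiceless stop between vowels /a/ and /u/, so it voices to [d]. /p/ is a voiceless stop between vowels /u/ and /a/, so it voices to [b]. /t/ is a voiceless stop between vowels /a/ and /e/, so it voices to [d]. /liuktaatupaewate/ → liuktaadubaewade.
Rule 3 (stop-cluster e-epenthesis): /k/ and /t/ form a stop–stop cluster, so [e] is inserted between them. /liuktaadubaewade/ → liuketaadubaewade.

liuketaadubaewade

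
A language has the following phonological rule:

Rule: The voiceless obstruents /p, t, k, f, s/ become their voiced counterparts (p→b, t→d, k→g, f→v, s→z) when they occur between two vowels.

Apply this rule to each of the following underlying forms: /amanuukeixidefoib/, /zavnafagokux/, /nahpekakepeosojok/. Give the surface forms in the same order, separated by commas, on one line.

amanuugeixidevoib, zavnavagogux, nahpegagebeozojok

/amanuukeixidefoib/: /k/ is a voiceless obstruent between vowels /u/ and /e/, so it voices to [g]. /f/ is a voiceless obstruent between vowels /e/ and /o/, so it voices to [v]. → [amanuugeixidevoib].
/zavnafagokux/: /f/ is a voiceless obstruent between vowels /a/ and /a/, so it voices to [v]. /k/ is a voiceless obstruent between vowels /o/ and /u/, so it voices to [g]. → [zavnavagogux].
/nahpekakepeosojok/: /k/ is a voiceless obstruent between vowels /e/ and /a/, so it voices to [g]. /k/ is a voiceless obstruent between vowels /a/ and /e/, so it voices to [g]. /p/ is a voiceless obstruent between vowels /e/ and /e/, so it voices to [b]. /s/ is a voiceless obstruent between vowels /o/ and /o/, so it voices to [z]. → [nahpegagebeozojok].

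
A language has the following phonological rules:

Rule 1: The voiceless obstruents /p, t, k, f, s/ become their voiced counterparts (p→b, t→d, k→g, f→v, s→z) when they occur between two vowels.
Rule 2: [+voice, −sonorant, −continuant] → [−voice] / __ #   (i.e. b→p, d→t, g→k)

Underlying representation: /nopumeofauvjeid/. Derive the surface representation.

nobumeovauvjeit

Rule 1 (intervocalic voicing): /p/ is a voiceless obstruent between vowels /o/ and /u/, so it voices to [b]. /f/ is a voiceless obstruent between vowels /o/ and /a/, so it voices to [v]. /nopumeofauvjeid/ → nobumeovauvjeid.
Rule 2 (final devoicing): /d/ is a voiced stop in word-final position, so it devoices to [t]. /nobumeovauvjeid/ → nobumeovauvjeit.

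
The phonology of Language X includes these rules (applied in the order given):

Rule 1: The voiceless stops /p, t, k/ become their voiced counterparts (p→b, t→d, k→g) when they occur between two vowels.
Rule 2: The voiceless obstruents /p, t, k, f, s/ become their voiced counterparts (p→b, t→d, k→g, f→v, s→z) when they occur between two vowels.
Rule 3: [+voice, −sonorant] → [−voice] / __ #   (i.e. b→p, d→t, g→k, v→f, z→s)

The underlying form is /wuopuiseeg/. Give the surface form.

wuobuizeek

Rule 1 (intervocalic voicing): /p/ is a voiceless stop between vowels /o/ and /u/, so it voices to [b]. /wuopuiseeg/ → wuobuiseeg.
Rule 2 (intervocalic voicing): /s/ is a voiceless obstruent between vowels /i/ and /e/, so it voices to [z]. /wuobuiseeg/ → wuobuizeeg.
Rule 3 (final devoicing): /g/ is a voiced obstruent in word-final position, so it devoices to [k]. /wuobuizeeg/ → wuobuizeek.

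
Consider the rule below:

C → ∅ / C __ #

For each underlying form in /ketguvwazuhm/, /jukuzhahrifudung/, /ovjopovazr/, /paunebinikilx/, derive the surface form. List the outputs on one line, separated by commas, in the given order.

/ketguvwazuhm/: /m/ is the second consonant of a word-final cluster /hm/, so it deletes. → [ketguvwazuh].
/jukuzhahrifudung/: /g/ is the second consonant of a word-final cluster /ng/, so it deletes. → [jukuzhahrifudun].
/ovjopovazr/: /r/ is the second consonant of a word-final cluster /zr/, so it deletes. → [ovjopovaz].
/paunebinikilx/: /x/ is the second consonant of a word-final cluster /lx/, so it deletes. → [paunebinikil].

ketguvwazuh, jukuzhahrifudun, ovjopovaz, paunebinikil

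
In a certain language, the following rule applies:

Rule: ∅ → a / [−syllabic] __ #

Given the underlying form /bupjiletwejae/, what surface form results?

bupjiletwejae

No segment of /bupjiletwejae/ meets the structural description of the rule, so the form surfaces unchanged.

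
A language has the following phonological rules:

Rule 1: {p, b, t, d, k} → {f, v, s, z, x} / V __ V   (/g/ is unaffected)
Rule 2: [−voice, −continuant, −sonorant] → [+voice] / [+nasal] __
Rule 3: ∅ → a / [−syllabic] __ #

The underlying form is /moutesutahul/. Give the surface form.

mousesusahula

Rule 1 (intervocalic spirantization): /t/ is a stop between vowels /u/ and /e/, so it spirantizes to the fricative [s]. /t/ is a stop between vowels /u/ and /a/, so it spirantizes to the fricative [s]. /moutesutahul/ → mousesusahul.
Rule 2 (post-nasal voicing): no segment meets the environment; /mousesusahul/ is unchanged.
Rule 3 (final a-epenthesis): the form ends in the consonant /l/, so [a] is inserted word-finally. /mousesusahul/ → mousesusahula.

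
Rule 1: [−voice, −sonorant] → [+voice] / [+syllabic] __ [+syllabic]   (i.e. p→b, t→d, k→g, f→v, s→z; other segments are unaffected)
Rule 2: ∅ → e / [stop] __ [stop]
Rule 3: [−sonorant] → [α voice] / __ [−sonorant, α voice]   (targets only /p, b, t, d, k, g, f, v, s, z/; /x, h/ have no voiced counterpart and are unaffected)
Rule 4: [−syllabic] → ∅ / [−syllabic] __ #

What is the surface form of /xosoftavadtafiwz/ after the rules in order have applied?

Rule 1 (intervocalic voicing): /s/ is a voiceless obstruent between vowels /o/ and /o/, so it voices to [z]. /f/ is a voiceless obstruent between vowels /a/ and /i/, so it voices to [v]. /xosoftavadtafiwz/ → xozoftavadtaviwz.
Rule 2 (stop-cluster e-epenthesis): /d/ and /t/ form a stop–stop cluster, so [e] is inserted between them. /xozoftavadtaviwz/ → xozoftavadetaviwz.
Rule 3 (regressive voicing assimilation): no segment meets the environment; /xozoftavadetaviwz/ is unchanged.
Rule 4 (final cluster simplification): /z/ is the second consonant of a word-final cluster /wz/, so it deletes. /xozoftavadetaviwz/ → xozoftavadetaviw.

xozoftavadetaviw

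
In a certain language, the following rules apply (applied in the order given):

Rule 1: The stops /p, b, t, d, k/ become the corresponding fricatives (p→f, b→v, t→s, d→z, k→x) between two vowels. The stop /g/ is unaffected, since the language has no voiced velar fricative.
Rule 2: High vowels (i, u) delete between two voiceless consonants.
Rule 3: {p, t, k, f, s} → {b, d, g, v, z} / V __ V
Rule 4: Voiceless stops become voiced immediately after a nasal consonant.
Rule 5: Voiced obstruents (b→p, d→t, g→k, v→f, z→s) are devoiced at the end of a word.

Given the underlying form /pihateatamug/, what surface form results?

Rule 1 (intervocalic spirantization): /t/ is a stop between vowels /a/ and /e/, so it spirantizes to the fricative [s]. /t/ is a stop between vowels /a/ and /a/, so it spirantizes to the fricative [s]. /pihateatamug/ → pihaseasamug.
Rule 2 (high vowel syncope): /i/ is a high vowel flanked by voiceless consonants /p/ and /h/, so it deletes. /pihaseasamug/ → phaseasamug.
Rule 3 (intervocalic voicing): /s/ is a voiceless obstruent between vowels /a/ and /e/, so it voices to [z]. /s/ is a voiceless obstruent between vowels /a/ and /a/, so it voices to [z]. /phaseasamug/ → phazeazamug.
Rule 4 (post-nasal voicing): no segment meets the environment; /phazeazamug/ is unchanged.
Rule 5 (final devoicing): /g/ is a voiced obstruent in word-final position, so it devoices to [k]. /phazeazamug/ → phazeazamuk.

phazeazamuk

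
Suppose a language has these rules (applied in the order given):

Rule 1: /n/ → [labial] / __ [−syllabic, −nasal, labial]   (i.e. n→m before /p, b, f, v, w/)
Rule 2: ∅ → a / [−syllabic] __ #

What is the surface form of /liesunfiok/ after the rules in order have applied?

Rule 1 (nasal place assimilation): /n/ precedes the labial consonant /f/, so it assimilates in place to [m]. /liesunfiok/ → liesumfiok.
Rule 2 (final a-epenthesis): the form ends in the consonant /k/, so [a] is inserted word-finally. /liesumfiok/ → liesumfioka.

liesumfioka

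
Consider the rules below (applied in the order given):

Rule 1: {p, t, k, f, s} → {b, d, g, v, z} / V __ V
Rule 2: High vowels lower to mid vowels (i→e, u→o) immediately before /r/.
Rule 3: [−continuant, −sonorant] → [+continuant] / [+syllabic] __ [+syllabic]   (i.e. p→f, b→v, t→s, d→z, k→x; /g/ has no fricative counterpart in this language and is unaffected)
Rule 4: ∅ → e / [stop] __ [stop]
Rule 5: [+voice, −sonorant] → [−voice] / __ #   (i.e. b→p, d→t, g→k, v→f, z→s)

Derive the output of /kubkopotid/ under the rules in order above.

Rule 1 (intervocalic voicing): /p/ is a voiceless obstruent between vowels /o/ and /o/, so it voices to [b]. /t/ is a voiceless obstruent between vowels /o/ and /i/, so it voices to [d]. /kubkopotid/ → kubkobodid.
Rule 2 (pre-rhotic lowering): no segment meets the environment; /kubkobodid/ is unchanged.
Rule 3 (intervocalic spirantization): /b/ is a stop between vowels /o/ and /o/, so it spirantizes to the fricative [v]. /d/ is a stop between vowels /o/ and /i/, so it spirantizes to the fricative [z]. /kubkobodid/ → kubkovozid.
Rule 4 (stop-cluster e-epenthesis): /b/ and /k/ form a stop–stop cluster, so [e] is inserted between them. /kubkovozid/ → kubekovozid.
Rule 5 (final devoicing): /d/ is a voiced obstruent in word-final position, so it devoices to [t]. /kubekovozid/ → kubekovozit.

kubekovozit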